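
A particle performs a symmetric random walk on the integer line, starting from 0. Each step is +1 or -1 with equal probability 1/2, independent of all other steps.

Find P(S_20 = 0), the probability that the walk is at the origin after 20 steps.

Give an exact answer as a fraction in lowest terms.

Answer: 46189/262144

Derivation:
To return to 0 after 20 steps: need exactly 10 steps of +1 and 10 of -1.
Favorable paths: C(20,10) = 184756
Total paths: 2^20 = 1048576
P = 184756/1048576 = 46189/262144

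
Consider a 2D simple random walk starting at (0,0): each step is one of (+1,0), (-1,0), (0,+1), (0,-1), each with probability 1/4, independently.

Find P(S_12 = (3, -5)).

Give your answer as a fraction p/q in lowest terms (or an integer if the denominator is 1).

Answer: 3267/1048576

Derivation:
Let h be the number of horizontal steps (so 12-h are vertical). To end at (3,-5) need (h+3)/2 right-steps and ((12-h)-5)/2 up-steps.
Sum over h with 3 ≤ h ≤ 7, h ≡ 1 (mod 2), 12-h ≡ 1 (mod 2):
h=3: C(12,3)·C(3,3)·C(9,2) = 220·1·36 = 7920
h=5: C(12,5)·C(5,4)·C(7,1) = 792·5·7 = 27720
h=7: C(12,7)·C(7,5)·C(5,0) = 792·21·1 = 16632
Total favorable: 52272
Total paths: 4^12 = 16777216
P = 52272/16777216 = 3267/1048576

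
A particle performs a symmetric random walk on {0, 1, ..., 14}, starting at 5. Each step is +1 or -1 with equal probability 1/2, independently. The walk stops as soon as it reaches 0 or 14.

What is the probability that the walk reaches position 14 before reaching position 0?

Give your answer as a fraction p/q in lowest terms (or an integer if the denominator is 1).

Answer: 5/14

Derivation:
Symmetric walk (p = 1/2): the harmonic-function argument gives P(hit 14 before 0 | start at 5) = a/N.
P = 5/14 = 5/14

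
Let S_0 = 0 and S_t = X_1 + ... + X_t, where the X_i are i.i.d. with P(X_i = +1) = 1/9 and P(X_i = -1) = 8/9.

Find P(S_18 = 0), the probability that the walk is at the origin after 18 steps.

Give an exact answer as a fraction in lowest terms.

To be at 0 after 18 steps: need exactly 9 steps of +1 and 9 of -1.
Number of such sequences: C(18,9) = 48620
Each has probability (1/9)^9 · (8/9)^9 = 134217728/150094635296999121
P = 48620 · 134217728/150094635296999121 = 6525665935360/150094635296999121

Answer: 6525665935360/150094635296999121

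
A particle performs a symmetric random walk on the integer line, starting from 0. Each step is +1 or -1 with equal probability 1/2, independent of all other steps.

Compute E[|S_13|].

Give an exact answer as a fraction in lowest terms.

Answer: 3003/1024

Derivation:
S_13 takes values m ≡ 1 (mod 2) with |m| ≤ 13; P(S_13=m) = C(13,(13+m)/2)/2^13.
Total paths: 2^13 = 8192
Distribution: P(S=-13)=1/8192, P(S=-11)=13/8192, P(S=-9)=78/8192, P(S=-7)=286/8192, P(S=-5)=715/8192, P(S=-3)=1287/8192, P(S=-1)=1716/8192, P(S=1)=1716/8192, P(S=3)=1287/8192, P(S=5)=715/8192, P(S=7)=286/8192, P(S=9)=78/8192, P(S=11)=13/8192, P(S=13)=1/8192
E[|S_13|] = Σ_m |m|·P(S_13=m) = 24024/8192 = 3003/1024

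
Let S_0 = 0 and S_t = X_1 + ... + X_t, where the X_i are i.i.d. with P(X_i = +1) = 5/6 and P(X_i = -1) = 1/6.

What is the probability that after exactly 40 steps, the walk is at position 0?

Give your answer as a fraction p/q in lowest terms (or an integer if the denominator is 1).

Answer: 365168594837188720703125/371319292745659279662190166016

Derivation:
To be at 0 after 40 steps: need exactly 20 steps of +1 and 20 of -1.
Number of such sequences: C(40,20) = 137846528820
Each has probability (5/6)^20 · (1/6)^20 = 95367431640625/13367494538843734067838845976576
P = 137846528820 · 95367431640625/13367494538843734067838845976576 = 365168594837188720703125/371319292745659279662190166016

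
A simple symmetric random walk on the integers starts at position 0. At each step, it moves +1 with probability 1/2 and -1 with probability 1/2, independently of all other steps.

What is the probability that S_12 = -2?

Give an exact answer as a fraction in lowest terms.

Answer: 99/512

Derivation:
To reach position -2 after 12 steps: need 5 steps of +1 and 7 of -1.
Favorable paths: C(12,5) = 792
Total paths: 2^12 = 4096
P = 792/4096 = 99/512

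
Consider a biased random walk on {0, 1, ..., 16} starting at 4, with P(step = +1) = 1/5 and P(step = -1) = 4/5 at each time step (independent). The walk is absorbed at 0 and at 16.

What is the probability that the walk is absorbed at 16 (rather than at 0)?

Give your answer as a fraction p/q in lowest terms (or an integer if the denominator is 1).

Biased walk: p = 1/5, q = 4/5, r = q/p = 4
Gambler's ruin: P(hit 16 before 0 | start at 4) = (1 - r^a)/(1 - r^N)
r^4 = 256; r^16 = 4294967296
P = (1 - 256) / (1 - 4294967296) = -255 / -4294967295 = 1/16843009

Answer: 1/16843009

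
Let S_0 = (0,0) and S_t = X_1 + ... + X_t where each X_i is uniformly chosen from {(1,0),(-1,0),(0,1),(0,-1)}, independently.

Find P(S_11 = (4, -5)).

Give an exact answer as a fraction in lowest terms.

Let h be the number of horizontal steps (so 11-h are vertical). To end at (4,-5) need (h+4)/2 right-steps and ((11-h)-5)/2 up-steps.
Sum over h with 4 ≤ h ≤ 6, h ≡ 0 (mod 2), 11-h ≡ 1 (mod 2):
h=4: C(11,4)·C(4,4)·C(7,1) = 330·1·7 = 2310
h=6: C(11,6)·C(6,5)·C(5,0) = 462·6·1 = 2772
Total favorable: 5082
Total paths: 4^11 = 4194304
P = 5082/4194304 = 2541/2097152

Answer: 2541/2097152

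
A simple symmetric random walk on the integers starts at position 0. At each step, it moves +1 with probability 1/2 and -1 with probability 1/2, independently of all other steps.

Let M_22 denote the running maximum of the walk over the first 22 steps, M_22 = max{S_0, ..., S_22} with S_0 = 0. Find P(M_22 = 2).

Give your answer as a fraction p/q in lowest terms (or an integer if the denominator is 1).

Answer: 323323/2097152

Derivation:
Let M_22 = max(S_0,...,S_22). Use the reflection principle: for j ≥ 1, #{paths with M_22 ≥ j} = #{S_22 ≥ j} + #{S_22 ≥ j+1}.
By reflection, #{M_22 ≥ 2} = #{S_22 ≥ 2} + #{S_22 ≥ 3} = 1744436 + 1097790 = 2842226.
#{M_22 ≥ 3} = #{S_22 ≥ 3} + #{S_22 ≥ 4} = 1097790 + 1097790 = 2195580.
#{M_22 = 2} = 2842226 - 2195580 = 646646.
P(M_22 = 2) = 646646/4194304 = 323323/2097152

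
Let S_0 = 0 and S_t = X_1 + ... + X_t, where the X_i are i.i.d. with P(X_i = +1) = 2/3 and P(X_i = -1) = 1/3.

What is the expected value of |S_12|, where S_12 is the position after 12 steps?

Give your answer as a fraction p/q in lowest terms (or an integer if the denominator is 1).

S_12 takes values m ≡ 0 (mod 2) with |m| ≤ 12; P(S_12=m) = C(12,(12+m)/2) · (2/3)^((12+m)/2) · (1/3)^((12-m)/2).
Distribution: P(S=-12)=1/531441, P(S=-10)=8/177147, P(S=-8)=88/177147, P(S=-6)=1760/531441, P(S=-4)=880/59049, P(S=-2)=2816/59049, P(S=0)=19712/177147, P(S=2)=11264/59049, P(S=4)=14080/59049, P(S=6)=112640/531441, P(S=8)=22528/177147, P(S=10)=8192/177147, P(S=12)=4096/531441
E[|S_12|] = Σ_m |m|·P(S_12=m) = 257372/59049

Answer: 257372/59049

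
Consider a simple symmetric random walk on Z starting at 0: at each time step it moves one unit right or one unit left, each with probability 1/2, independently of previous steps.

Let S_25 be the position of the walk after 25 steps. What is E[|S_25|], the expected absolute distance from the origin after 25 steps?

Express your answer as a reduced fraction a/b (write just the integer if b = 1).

S_25 takes values m ≡ 1 (mod 2) with |m| ≤ 25; P(S_25=m) = C(25,(25+m)/2)/2^25.
Total paths: 2^25 = 33554432
Distribution: P(S=-25)=1/33554432, P(S=-23)=25/33554432, P(S=-21)=300/33554432, P(S=-19)=2300/33554432, P(S=-17)=12650/33554432, P(S=-15)=53130/33554432, P(S=-13)=177100/33554432, P(S=-11)=480700/33554432, P(S=-9)=1081575/33554432, P(S=-7)=2042975/33554432, P(S=-5)=3268760/33554432, P(S=-3)=4457400/33554432, P(S=-1)=5200300/33554432, P(S=1)=5200300/33554432, P(S=3)=4457400/33554432, P(S=5)=3268760/33554432, P(S=7)=2042975/33554432, P(S=9)=1081575/33554432, P(S=11)=480700/33554432, P(S=13)=177100/33554432, P(S=15)=53130/33554432, P(S=17)=12650/33554432, P(S=19)=2300/33554432, P(S=21)=300/33554432, P(S=23)=25/33554432, P(S=25)=1/33554432
E[|S_25|] = Σ_m |m|·P(S_25=m) = 135207800/33554432 = 16900975/4194304

Answer: 16900975/4194304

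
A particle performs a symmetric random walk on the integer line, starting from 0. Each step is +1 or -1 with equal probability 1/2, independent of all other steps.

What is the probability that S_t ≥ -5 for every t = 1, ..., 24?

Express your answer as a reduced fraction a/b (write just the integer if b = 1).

Answer: 3231615/4194304

Derivation:
Let f(t,s) = #length-t paths at position s with S_1..S_t all ≥ -5.
f(t,s) = f(t-1,s-1) + f(t-1,s+1) for s ≥ -5; f(t,s) = 0 for s < -5.
t=0: f(0,0)=1
t=1: f(1,-1)=1 f(1,1)=1
t=2: f(2,-2)=1 f(2,0)=2 f(2,2)=1
t=3: f(3,-3)=1 f(3,-1)=3 f(3,1)=3 f(3,3)=1
t=4: f(4,-4)=1 f(4,-2)=4 f(4,0)=6 f(4,2)=4 f(4,4)=1
t=5: f(5,-5)=1 f(5,-3)=5 f(5,-1)=10 f(5,1)=10 f(5,3)=5 f(5,5)=1
t=6: f(6,-4)=6 f(6,-2)=15 f(6,0)=20 f(6,2)=15 f(6,4)=6 f(6,6)=1
t=7: f(7,-5)=6 f(7,-3)=21 f(7,-1)=35 f(7,1)=35 f(7,3)=21 f(7,5)=7 f(7,7)=1
t=8: f(8,-4)=27 f(8,-2)=56 f(8,0)=70 f(8,2)=56 f(8,4)=28 f(8,6)=8 f(8,8)=1
t=9: f(9,-5)=27 f(9,-3)=83 f(9,-1)=126 f(9,1)=126 f(9,3)=84 f(9,5)=36 f(9,7)=9 f(9,9)=1
t=10: f(10,-4)=110 f(10,-2)=209 f(10,0)=252 f(10,2)=210 f(10,4)=120 f(10,6)=45 f(10,8)=10 f(10,10)=1
t=11: f(11,-5)=110 f(11,-3)=319 f(11,-1)=461 f(11,1)=462 f(11,3)=330 f(11,5)=165 f(11,7)=55 f(11,9)=11 f(11,11)=1
t=12: f(12,-4)=429 f(12,-2)=780 f(12,0)=923 f(12,2)=792 f(12,4)=495 f(12,6)=220 f(12,8)=66 f(12,10)=12 f(12,12)=1
t=13: f(13,-5)=429 f(13,-3)=1209 f(13,-1)=1703 f(13,1)=1715 f(13,3)=1287 f(13,5)=715 f(13,7)=286 f(13,9)=78 f(13,11)=13 f(13,13)=1
t=14: f(14,-4)=1638 f(14,-2)=2912 f(14,0)=3418 f(14,2)=3002 f(14,4)=2002 f(14,6)=1001 f(14,8)=364 f(14,10)=91 f(14,12)=14 f(14,14)=1
t=15: f(15,-5)=1638 f(15,-3)=4550 f(15,-1)=6330 f(15,1)=6420 f(15,3)=5004 f(15,5)=3003 f(15,7)=1365 f(15,9)=455 f(15,11)=105 f(15,13)=15 f(15,15)=1
t=16: f(16,-4)=6188 f(16,-2)=10880 f(16,0)=12750 f(16,2)=11424 f(16,4)=8007 f(16,6)=4368 f(16,8)=1820 f(16,10)=560 f(16,12)=120 f(16,14)=16 f(16,16)=1
t=17: f(17,-5)=6188 f(17,-3)=17068 f(17,-1)=23630 f(17,1)=24174 f(17,3)=19431 f(17,5)=12375 f(17,7)=6188 f(17,9)=2380 f(17,11)=680 f(17,13)=136 f(17,15)=17 f(17,17)=1
t=18: f(18,-4)=23256 f(18,-2)=40698 f(18,0)=47804 f(18,2)=43605 f(18,4)=31806 f(18,6)=18563 f(18,8)=8568 f(18,10)=3060 f(18,12)=816 f(18,14)=153 f(18,16)=18 f(18,18)=1
t=19: f(19,-5)=23256 f(19,-3)=63954 f(19,-1)=88502 f(19,1)=91409 f(19,3)=75411 f(19,5)=50369 f(19,7)=27131 f(19,9)=11628 f(19,11)=3876 f(19,13)=969 f(19,15)=171 f(19,17)=19 f(19,19)=1
t=20: f(20,-4)=87210 f(20,-2)=152456 f(20,0)=179911 f(20,2)=166820 f(20,4)=125780 f(20,6)=77500 f(20,8)=38759 f(20,10)=15504 f(20,12)=4845 f(20,14)=1140 f(20,16)=190 f(20,18)=20 f(20,20)=1
t=21: f(21,-5)=87210 f(21,-3)=239666 f(21,-1)=332367 f(21,1)=346731 f(21,3)=292600 f(21,5)=203280 f(21,7)=116259 f(21,9)=54263 f(21,11)=20349 f(21,13)=5985 f(21,15)=1330 f(21,17)=210 f(21,19)=21 f(21,21)=1
t=22: f(22,-4)=326876 f(22,-2)=572033 f(22,0)=679098 f(22,2)=639331 f(22,4)=495880 f(22,6)=319539 f(22,8)=170522 f(22,10)=74612 f(22,12)=26334 f(22,14)=7315 f(22,16)=1540 f(22,18)=231 f(22,20)=22 f(22,22)=1
t=23: f(23,-5)=326876 f(23,-3)=898909 f(23,-1)=1251131 f(23,1)=1318429 f(23,3)=1135211 f(23,5)=815419 f(23,7)=490061 f(23,9)=245134 f(23,11)=100946 f(23,13)=33649 f(23,15)=8855 f(23,17)=1771 f(23,19)=253 f(23,21)=23 f(23,23)=1
t=24: f(24,-4)=1225785 f(24,-2)=2150040 f(24,0)=2569560 f(24,2)=2453640 f(24,4)=1950630 f(24,6)=1305480 f(24,8)=735195 f(24,10)=346080 f(24,12)=134595 f(24,14)=42504 f(24,16)=10626 f(24,18)=2024 f(24,20)=276 f(24,22)=24 f(24,24)=1
Σ_s f(24,s) = 12926460
P = 12926460/16777216 = 3231615/4194304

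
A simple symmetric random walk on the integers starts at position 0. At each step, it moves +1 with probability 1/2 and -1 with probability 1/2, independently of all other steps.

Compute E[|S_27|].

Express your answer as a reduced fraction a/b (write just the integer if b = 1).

S_27 takes values m ≡ 1 (mod 2) with |m| ≤ 27; P(S_27=m) = C(27,(27+m)/2)/2^27.
Total paths: 2^27 = 134217728
Distribution: P(S=-27)=1/134217728, P(S=-25)=27/134217728, P(S=-23)=351/134217728, P(S=-21)=2925/134217728, P(S=-19)=17550/134217728, P(S=-17)=80730/134217728, P(S=-15)=296010/134217728, P(S=-13)=888030/134217728, P(S=-11)=2220075/134217728, P(S=-9)=4686825/134217728, P(S=-7)=8436285/134217728, P(S=-5)=13037895/134217728, P(S=-3)=17383860/134217728, P(S=-1)=20058300/134217728, P(S=1)=20058300/134217728, P(S=3)=17383860/134217728, P(S=5)=13037895/134217728, P(S=7)=8436285/134217728, P(S=9)=4686825/134217728, P(S=11)=2220075/134217728, P(S=13)=888030/134217728, P(S=15)=296010/134217728, P(S=17)=80730/134217728, P(S=19)=17550/134217728, P(S=21)=2925/134217728, P(S=23)=351/134217728, P(S=25)=27/134217728, P(S=27)=1/134217728
E[|S_27|] = Σ_m |m|·P(S_27=m) = 561632400/134217728 = 35102025/8388608

Answer: 35102025/8388608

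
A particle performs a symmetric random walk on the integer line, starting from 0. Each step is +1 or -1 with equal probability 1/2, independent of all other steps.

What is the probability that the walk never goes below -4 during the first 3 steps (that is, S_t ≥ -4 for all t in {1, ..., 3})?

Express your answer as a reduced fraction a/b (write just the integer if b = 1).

Answer: 1

Derivation:
Let f(t,s) = #length-t paths at position s with S_1..S_t all ≥ -4.
f(t,s) = f(t-1,s-1) + f(t-1,s+1) for s ≥ -4; f(t,s) = 0 for s < -4.
t=0: f(0,0)=1
t=1: f(1,-1)=1 f(1,1)=1
t=2: f(2,-2)=1 f(2,0)=2 f(2,2)=1
t=3: f(3,-3)=1 f(3,-1)=3 f(3,1)=3 f(3,3)=1
Σ_s f(3,s) = 8
P = 8/8 = 1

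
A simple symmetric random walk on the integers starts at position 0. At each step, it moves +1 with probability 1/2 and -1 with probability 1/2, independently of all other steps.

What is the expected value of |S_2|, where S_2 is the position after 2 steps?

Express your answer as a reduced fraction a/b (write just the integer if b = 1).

S_2 takes values m ≡ 0 (mod 2) with |m| ≤ 2; P(S_2=m) = C(2,(2+m)/2)/2^2.
Total paths: 2^2 = 4
Distribution: P(S=-2)=1/4, P(S=0)=2/4, P(S=2)=1/4
E[|S_2|] = Σ_m |m|·P(S_2=m) = 4/4 = 1

Answer: 1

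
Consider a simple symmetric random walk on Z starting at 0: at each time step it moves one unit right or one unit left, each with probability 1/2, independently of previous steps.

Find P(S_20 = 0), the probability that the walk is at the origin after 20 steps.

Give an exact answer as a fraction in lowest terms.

Answer: 46189/262144

Derivation:
To return to 0 after 20 steps: need exactly 10 steps of +1 and 10 of -1.
Favorable paths: C(20,10) = 184756
Total paths: 2^20 = 1048576
P = 184756/1048576 = 46189/262144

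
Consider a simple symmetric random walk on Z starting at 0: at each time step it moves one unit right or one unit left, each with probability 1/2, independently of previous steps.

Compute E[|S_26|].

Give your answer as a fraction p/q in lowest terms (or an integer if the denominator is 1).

Answer: 16900975/4194304

Derivation:
S_26 takes values m ≡ 0 (mod 2) with |m| ≤ 26; P(S_26=m) = C(26,(26+m)/2)/2^26.
Total paths: 2^26 = 67108864
Distribution: P(S=-26)=1/67108864, P(S=-24)=26/67108864, P(S=-22)=325/67108864, P(S=-20)=2600/67108864, P(S=-18)=14950/67108864, P(S=-16)=65780/67108864, P(S=-14)=230230/67108864, P(S=-12)=657800/67108864, P(S=-10)=1562275/67108864, P(S=-8)=3124550/67108864, P(S=-6)=5311735/67108864, P(S=-4)=7726160/67108864, P(S=-2)=9657700/67108864, P(S=0)=10400600/67108864, P(S=2)=9657700/67108864, P(S=4)=7726160/67108864, P(S=6)=5311735/67108864, P(S=8)=3124550/67108864, P(S=10)=1562275/67108864, P(S=12)=657800/67108864, P(S=14)=230230/67108864, P(S=16)=65780/67108864, P(S=18)=14950/67108864, P(S=20)=2600/67108864, P(S=22)=325/67108864, P(S=24)=26/67108864, P(S=26)=1/67108864
E[|S_26|] = Σ_m |m|·P(S_26=m) = 270415600/67108864 = 16900975/4194304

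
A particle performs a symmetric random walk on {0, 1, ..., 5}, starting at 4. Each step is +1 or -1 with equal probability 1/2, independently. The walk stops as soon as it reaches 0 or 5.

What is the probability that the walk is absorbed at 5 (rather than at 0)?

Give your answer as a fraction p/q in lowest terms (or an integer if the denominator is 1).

Answer: 4/5

Derivation:
Symmetric walk (p = 1/2): the harmonic-function argument gives P(hit 5 before 0 | start at 4) = a/N.
P = 4/5 = 4/5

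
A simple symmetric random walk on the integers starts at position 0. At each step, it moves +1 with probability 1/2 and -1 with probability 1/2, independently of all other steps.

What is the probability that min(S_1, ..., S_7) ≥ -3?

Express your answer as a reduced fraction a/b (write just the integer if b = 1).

Answer: 7/8

Derivation:
Let f(t,s) = #length-t paths at position s with S_1..S_t all ≥ -3.
f(t,s) = f(t-1,s-1) + f(t-1,s+1) for s ≥ -3; f(t,s) = 0 for s < -3.
t=0: f(0,0)=1
t=1: f(1,-1)=1 f(1,1)=1
t=2: f(2,-2)=1 f(2,0)=2 f(2,2)=1
t=3: f(3,-3)=1 f(3,-1)=3 f(3,1)=3 f(3,3)=1
t=4: f(4,-2)=4 f(4,0)=6 f(4,2)=4 f(4,4)=1
t=5: f(5,-3)=4 f(5,-1)=10 f(5,1)=10 f(5,3)=5 f(5,5)=1
t=6: f(6,-2)=14 f(6,0)=20 f(6,2)=15 f(6,4)=6 f(6,6)=1
t=7: f(7,-3)=14 f(7,-1)=34 f(7,1)=35 f(7,3)=21 f(7,5)=7 f(7,7)=1
Σ_s f(7,s) = 112
P = 112/128 = 7/8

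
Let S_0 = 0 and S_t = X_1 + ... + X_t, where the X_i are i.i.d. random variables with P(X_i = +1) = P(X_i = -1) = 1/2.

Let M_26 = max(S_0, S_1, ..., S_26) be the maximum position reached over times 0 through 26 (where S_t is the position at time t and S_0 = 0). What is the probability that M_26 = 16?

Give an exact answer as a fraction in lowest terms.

Let M_26 = max(S_0,...,S_26). Use the reflection principle: for j ≥ 1, #{paths with M_26 ≥ j} = #{S_26 ≥ j} + #{S_26 ≥ j+1}.
By reflection, #{M_26 ≥ 16} = #{S_26 ≥ 16} + #{S_26 ≥ 17} = 83682 + 17902 = 101584.
#{M_26 ≥ 17} = #{S_26 ≥ 17} + #{S_26 ≥ 18} = 17902 + 17902 = 35804.
#{M_26 = 16} = 101584 - 35804 = 65780.
P(M_26 = 16) = 65780/67108864 = 16445/16777216

Answer: 16445/16777216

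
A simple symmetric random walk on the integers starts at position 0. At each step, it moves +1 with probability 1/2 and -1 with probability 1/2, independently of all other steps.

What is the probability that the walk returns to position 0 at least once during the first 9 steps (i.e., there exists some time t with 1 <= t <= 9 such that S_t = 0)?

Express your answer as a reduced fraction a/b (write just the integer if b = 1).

Answer: 93/128

Derivation:
Count via complement. Let g(t,s) = #length-t paths at position s with S_1..S_t all ≠ 0.
g(t,s) = g(t-1,s-1) + g(t-1,s+1) for s ≠ 0; g(t,0) = 0.
t=0: g(0,0)=1
t=1: g(1,-1)=1 g(1,1)=1
t=2: g(2,-2)=1 g(2,2)=1
t=3: g(3,-3)=1 g(3,-1)=1 g(3,1)=1 g(3,3)=1
t=4: g(4,-4)=1 g(4,-2)=2 g(4,2)=2 g(4,4)=1
t=5: g(5,-5)=1 g(5,-3)=3 g(5,-1)=2 g(5,1)=2 g(5,3)=3 g(5,5)=1
t=6: g(6,-6)=1 g(6,-4)=4 g(6,-2)=5 g(6,2)=5 g(6,4)=4 g(6,6)=1
t=7: g(7,-7)=1 g(7,-5)=5 g(7,-3)=9 g(7,-1)=5 g(7,1)=5 g(7,3)=9 g(7,5)=5 g(7,7)=1
t=8: g(8,-8)=1 g(8,-6)=6 g(8,-4)=14 g(8,-2)=14 g(8,2)=14 g(8,4)=14 g(8,6)=6 g(8,8)=1
t=9: g(9,-9)=1 g(9,-7)=7 g(9,-5)=20 g(9,-3)=28 g(9,-1)=14 g(9,1)=14 g(9,3)=28 g(9,5)=20 g(9,7)=7 g(9,9)=1
Paths never hitting 0: Σ_s g(9,s) = 140
Paths hitting 0: 2^9 - 140 = 372
P = 372/512 = 93/128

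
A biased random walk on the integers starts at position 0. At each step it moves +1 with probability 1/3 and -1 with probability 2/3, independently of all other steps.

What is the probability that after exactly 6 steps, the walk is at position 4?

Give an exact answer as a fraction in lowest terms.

Answer: 4/243

Derivation:
To reach position 4 after 6 steps: need 5 steps of +1 and 1 step of -1.
Number of such sequences: C(6,5) = 6
Each has probability (1/3)^5 · (2/3)^1 = 2/729
P = 6 · 2/729 = 4/243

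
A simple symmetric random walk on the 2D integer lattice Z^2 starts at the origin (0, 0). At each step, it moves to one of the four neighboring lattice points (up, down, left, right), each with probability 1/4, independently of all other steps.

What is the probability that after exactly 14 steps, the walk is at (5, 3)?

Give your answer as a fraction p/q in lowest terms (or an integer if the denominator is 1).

Answer: 273273/67108864

Derivation:
Let h be the number of horizontal steps (so 14-h are vertical). To end at (5,3) need (h+5)/2 right-steps and ((14-h)+3)/2 up-steps.
Sum over h with 5 ≤ h ≤ 11, h ≡ 1 (mod 2), 14-h ≡ 1 (mod 2):
h=5: C(14,5)·C(5,5)·C(9,6) = 2002·1·84 = 168168
h=7: C(14,7)·C(7,6)·C(7,5) = 3432·7·21 = 504504
h=9: C(14,9)·C(9,7)·C(5,4) = 2002·36·5 = 360360
h=11: C(14,11)·C(11,8)·C(3,3) = 364·165·1 = 60060
Total favorable: 1093092
Total paths: 4^14 = 268435456
P = 1093092/268435456 = 273273/67108864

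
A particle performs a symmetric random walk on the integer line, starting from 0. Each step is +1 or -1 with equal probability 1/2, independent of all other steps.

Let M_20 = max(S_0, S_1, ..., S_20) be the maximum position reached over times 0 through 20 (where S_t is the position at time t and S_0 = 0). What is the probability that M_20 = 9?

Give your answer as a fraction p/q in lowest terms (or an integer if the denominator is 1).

Answer: 969/65536

Derivation:
Let M_20 = max(S_0,...,S_20). Use the reflection principle: for j ≥ 1, #{paths with M_20 ≥ j} = #{S_20 ≥ j} + #{S_20 ≥ j+1}.
By reflection, #{M_20 ≥ 9} = #{S_20 ≥ 9} + #{S_20 ≥ 10} = 21700 + 21700 = 43400.
#{M_20 ≥ 10} = #{S_20 ≥ 10} + #{S_20 ≥ 11} = 21700 + 6196 = 27896.
#{M_20 = 9} = 43400 - 27896 = 15504.
P(M_20 = 9) = 15504/1048576 = 969/65536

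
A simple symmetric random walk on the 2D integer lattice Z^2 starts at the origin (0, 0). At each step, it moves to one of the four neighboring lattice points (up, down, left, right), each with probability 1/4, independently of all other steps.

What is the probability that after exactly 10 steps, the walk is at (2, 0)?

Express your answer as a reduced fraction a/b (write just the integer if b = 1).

Let h be the number of horizontal steps (so 10-h are vertical). To end at (2,0) need (h+2)/2 right-steps and ((10-h)+0)/2 up-steps.
Sum over h with 2 ≤ h ≤ 10, h ≡ 0 (mod 2), 10-h ≡ 0 (mod 2):
h=2: C(10,2)·C(2,2)·C(8,4) = 45·1·70 = 3150
h=4: C(10,4)·C(4,3)·C(6,3) = 210·4·20 = 16800
h=6: C(10,6)·C(6,4)·C(4,2) = 210·15·6 = 18900
h=8: C(10,8)·C(8,5)·C(2,1) = 45·56·2 = 5040
h=10: C(10,10)·C(10,6)·C(0,0) = 1·210·1 = 210
Total favorable: 44100
Total paths: 4^10 = 1048576
P = 44100/1048576 = 11025/262144

Answer: 11025/262144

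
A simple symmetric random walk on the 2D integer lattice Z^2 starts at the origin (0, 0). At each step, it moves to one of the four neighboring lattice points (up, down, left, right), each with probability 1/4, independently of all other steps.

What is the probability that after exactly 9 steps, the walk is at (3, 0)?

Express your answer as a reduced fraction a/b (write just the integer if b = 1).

Let h be the number of horizontal steps (so 9-h are vertical). To end at (3,0) need (h+3)/2 right-steps and ((9-h)+0)/2 up-steps.
Sum over h with 3 ≤ h ≤ 9, h ≡ 1 (mod 2), 9-h ≡ 0 (mod 2):
h=3: C(9,3)·C(3,3)·C(6,3) = 84·1·20 = 1680
h=5: C(9,5)·C(5,4)·C(4,2) = 126·5·6 = 3780
h=7: C(9,7)·C(7,5)·C(2,1) = 36·21·2 = 1512
h=9: C(9,9)·C(9,6)·C(0,0) = 1·84·1 = 84
Total favorable: 7056
Total paths: 4^9 = 262144
P = 7056/262144 = 441/16384

Answer: 441/16384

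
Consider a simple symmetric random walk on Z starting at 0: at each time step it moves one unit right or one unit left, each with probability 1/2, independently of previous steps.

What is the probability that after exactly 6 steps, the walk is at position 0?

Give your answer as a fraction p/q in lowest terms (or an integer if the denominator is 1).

Answer: 5/16

Derivation:
To return to 0 after 6 steps: need exactly 3 steps of +1 and 3 of -1.
Favorable paths: C(6,3) = 20
Total paths: 2^6 = 64
P = 20/64 = 5/16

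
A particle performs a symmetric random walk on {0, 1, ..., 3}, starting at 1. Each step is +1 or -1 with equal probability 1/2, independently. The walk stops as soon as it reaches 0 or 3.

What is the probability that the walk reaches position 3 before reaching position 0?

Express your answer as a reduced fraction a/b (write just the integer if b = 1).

Symmetric walk (p = 1/2): the harmonic-function argument gives P(hit 3 before 0 | start at 1) = a/N.
P = 1/3 = 1/3

Answer: 1/3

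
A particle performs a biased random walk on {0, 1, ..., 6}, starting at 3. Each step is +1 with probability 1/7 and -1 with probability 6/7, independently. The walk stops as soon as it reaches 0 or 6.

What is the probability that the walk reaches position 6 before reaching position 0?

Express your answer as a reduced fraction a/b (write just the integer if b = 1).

Biased walk: p = 1/7, q = 6/7, r = q/p = 6
Gambler's ruin: P(hit 6 before 0 | start at 3) = (1 - r^a)/(1 - r^N)
r^3 = 216; r^6 = 46656
P = (1 - 216) / (1 - 46656) = -215 / -46655 = 1/217

Answer: 1/217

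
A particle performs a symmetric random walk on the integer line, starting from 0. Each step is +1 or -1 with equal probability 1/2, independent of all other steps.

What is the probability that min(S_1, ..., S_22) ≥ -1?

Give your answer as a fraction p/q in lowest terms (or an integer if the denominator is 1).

Let f(t,s) = #length-t paths at position s with S_1..S_t all ≥ -1.
f(t,s) = f(t-1,s-1) + f(t-1,s+1) for s ≥ -1; f(t,s) = 0 for s < -1.
t=0: f(0,0)=1
t=1: f(1,-1)=1 f(1,1)=1
t=2: f(2,0)=2 f(2,2)=1
t=3: f(3,-1)=2 f(3,1)=3 f(3,3)=1
t=4: f(4,0)=5 f(4,2)=4 f(4,4)=1
t=5: f(5,-1)=5 f(5,1)=9 f(5,3)=5 f(5,5)=1
t=6: f(6,0)=14 f(6,2)=14 f(6,4)=6 f(6,6)=1
t=7: f(7,-1)=14 f(7,1)=28 f(7,3)=20 f(7,5)=7 f(7,7)=1
t=8: f(8,0)=42 f(8,2)=48 f(8,4)=27 f(8,6)=8 f(8,8)=1
t=9: f(9,-1)=42 f(9,1)=90 f(9,3)=75 f(9,5)=35 f(9,7)=9 f(9,9)=1
t=10: f(10,0)=132 f(10,2)=165 f(10,4)=110 f(10,6)=44 f(10,8)=10 f(10,10)=1
t=11: f(11,-1)=132 f(11,1)=297 f(11,3)=275 f(11,5)=154 f(11,7)=54 f(11,9)=11 f(11,11)=1
t=12: f(12,0)=429 f(12,2)=572 f(12,4)=429 f(12,6)=208 f(12,8)=65 f(12,10)=12 f(12,12)=1
t=13: f(13,-1)=429 f(13,1)=1001 f(13,3)=1001 f(13,5)=637 f(13,7)=273 f(13,9)=77 f(13,11)=13 f(13,13)=1
t=14: f(14,0)=1430 f(14,2)=2002 f(14,4)=1638 f(14,6)=910 f(14,8)=350 f(14,10)=90 f(14,12)=14 f(14,14)=1
t=15: f(15,-1)=1430 f(15,1)=3432 f(15,3)=3640 f(15,5)=2548 f(15,7)=1260 f(15,9)=440 f(15,11)=104 f(15,13)=15 f(15,15)=1
t=16: f(16,0)=4862 f(16,2)=7072 f(16,4)=6188 f(16,6)=3808 f(16,8)=1700 f(16,10)=544 f(16,12)=119 f(16,14)=16 f(16,16)=1
t=17: f(17,-1)=4862 f(17,1)=11934 f(17,3)=13260 f(17,5)=9996 f(17,7)=5508 f(17,9)=2244 f(17,11)=663 f(17,13)=135 f(17,15)=17 f(17,17)=1
t=18: f(18,0)=16796 f(18,2)=25194 f(18,4)=23256 f(18,6)=15504 f(18,8)=7752 f(18,10)=2907 f(18,12)=798 f(18,14)=152 f(18,16)=18 f(18,18)=1
t=19: f(19,-1)=16796 f(19,1)=41990 f(19,3)=48450 f(19,5)=38760 f(19,7)=23256 f(19,9)=10659 f(19,11)=3705 f(19,13)=950 f(19,15)=170 f(19,17)=19 f(19,19)=1
t=20: f(20,0)=58786 f(20,2)=90440 f(20,4)=87210 f(20,6)=62016 f(20,8)=33915 f(20,10)=14364 f(20,12)=4655 f(20,14)=1120 f(20,16)=189 f(20,18)=20 f(20,20)=1
t=21: f(21,-1)=58786 f(21,1)=149226 f(21,3)=177650 f(21,5)=149226 f(21,7)=95931 f(21,9)=48279 f(21,11)=19019 f(21,13)=5775 f(21,15)=1309 f(21,17)=209 f(21,19)=21 f(21,21)=1
t=22: f(22,0)=208012 f(22,2)=326876 f(22,4)=326876 f(22,6)=245157 f(22,8)=144210 f(22,10)=67298 f(22,12)=24794 f(22,14)=7084 f(22,16)=1518 f(22,18)=230 f(22,20)=22 f(22,22)=1
Σ_s f(22,s) = 1352078
P = 1352078/4194304 = 676039/2097152

Answer: 676039/2097152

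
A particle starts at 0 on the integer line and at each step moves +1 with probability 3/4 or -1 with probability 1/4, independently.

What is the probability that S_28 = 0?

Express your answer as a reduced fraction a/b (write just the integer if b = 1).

Answer: 23984556773175/9007199254740992

Derivation:
To be at 0 after 28 steps: need exactly 14 steps of +1 and 14 of -1.
Number of such sequences: C(28,14) = 40116600
Each has probability (3/4)^14 · (1/4)^14 = 4782969/72057594037927936
P = 40116600 · 4782969/72057594037927936 = 23984556773175/9007199254740992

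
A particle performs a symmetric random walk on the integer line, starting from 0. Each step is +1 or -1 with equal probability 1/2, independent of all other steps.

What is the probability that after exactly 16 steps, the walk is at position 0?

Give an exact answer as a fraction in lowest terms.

Answer: 6435/32768

Derivation:
To return to 0 after 16 steps: need exactly 8 steps of +1 and 8 of -1.
Favorable paths: C(16,8) = 12870
Total paths: 2^16 = 65536
P = 12870/65536 = 6435/32768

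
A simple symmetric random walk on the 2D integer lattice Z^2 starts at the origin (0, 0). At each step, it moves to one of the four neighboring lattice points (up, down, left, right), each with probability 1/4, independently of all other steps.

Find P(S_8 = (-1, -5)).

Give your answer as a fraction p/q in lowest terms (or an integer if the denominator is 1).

Answer: 7/2048

Derivation:
Let h be the number of horizontal steps (so 8-h are vertical). To end at (-1,-5) need (h-1)/2 right-steps and ((8-h)-5)/2 up-steps.
Sum over h with 1 ≤ h ≤ 3, h ≡ 1 (mod 2), 8-h ≡ 1 (mod 2):
h=1: C(8,1)·C(1,0)·C(7,1) = 8·1·7 = 56
h=3: C(8,3)·C(3,1)·C(5,0) = 56·3·1 = 168
Total favorable: 224
Total paths: 4^8 = 65536
P = 224/65536 = 7/2048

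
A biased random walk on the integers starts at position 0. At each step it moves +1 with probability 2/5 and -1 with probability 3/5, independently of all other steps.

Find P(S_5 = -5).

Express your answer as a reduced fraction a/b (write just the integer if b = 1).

To reach position -5 after 5 steps: need 0 steps of +1 and 5 steps of -1.
Number of such sequences: C(5,0) = 1
Each has probability (2/5)^0 · (3/5)^5 = 243/3125
P = 1 · 243/3125 = 243/3125

Answer: 243/3125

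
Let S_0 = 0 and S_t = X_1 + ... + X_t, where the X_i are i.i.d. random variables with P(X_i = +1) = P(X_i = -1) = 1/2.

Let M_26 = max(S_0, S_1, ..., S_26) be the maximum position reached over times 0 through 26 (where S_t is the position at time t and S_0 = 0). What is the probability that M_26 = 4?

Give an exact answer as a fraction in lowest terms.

Let M_26 = max(S_0,...,S_26). Use the reflection principle: for j ≥ 1, #{paths with M_26 ≥ j} = #{S_26 ≥ j} + #{S_26 ≥ j+1}.
By reflection, #{M_26 ≥ 4} = #{S_26 ≥ 4} + #{S_26 ≥ 5} = 18696432 + 10970272 = 29666704.
#{M_26 ≥ 5} = #{S_26 ≥ 5} + #{S_26 ≥ 6} = 10970272 + 10970272 = 21940544.
#{M_26 = 4} = 29666704 - 21940544 = 7726160.
P(M_26 = 4) = 7726160/67108864 = 482885/4194304

Answer: 482885/4194304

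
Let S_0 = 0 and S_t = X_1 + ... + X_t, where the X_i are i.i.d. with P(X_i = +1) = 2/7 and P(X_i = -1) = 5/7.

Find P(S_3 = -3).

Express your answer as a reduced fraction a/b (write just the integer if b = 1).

To reach position -3 after 3 steps: need 0 steps of +1 and 3 steps of -1.
Number of such sequences: C(3,0) = 1
Each has probability (2/7)^0 · (5/7)^3 = 125/343
P = 1 · 125/343 = 125/343

Answer: 125/343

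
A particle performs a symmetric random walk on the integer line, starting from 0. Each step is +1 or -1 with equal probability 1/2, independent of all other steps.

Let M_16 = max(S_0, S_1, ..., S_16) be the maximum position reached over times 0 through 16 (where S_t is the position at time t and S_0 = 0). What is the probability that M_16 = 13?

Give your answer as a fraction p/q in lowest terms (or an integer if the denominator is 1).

Let M_16 = max(S_0,...,S_16). Use the reflection principle: for j ≥ 1, #{paths with M_16 ≥ j} = #{S_16 ≥ j} + #{S_16 ≥ j+1}.
By reflection, #{M_16 ≥ 13} = #{S_16 ≥ 13} + #{S_16 ≥ 14} = 17 + 17 = 34.
#{M_16 ≥ 14} = #{S_16 ≥ 14} + #{S_16 ≥ 15} = 17 + 1 = 18.
#{M_16 = 13} = 34 - 18 = 16.
P(M_16 = 13) = 16/65536 = 1/4096

Answer: 1/4096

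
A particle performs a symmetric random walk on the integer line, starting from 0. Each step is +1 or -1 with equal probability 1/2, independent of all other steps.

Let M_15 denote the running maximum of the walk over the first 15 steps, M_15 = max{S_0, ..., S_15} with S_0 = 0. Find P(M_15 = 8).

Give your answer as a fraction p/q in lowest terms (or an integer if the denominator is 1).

Let M_15 = max(S_0,...,S_15). Use the reflection principle: for j ≥ 1, #{paths with M_15 ≥ j} = #{S_15 ≥ j} + #{S_15 ≥ j+1}.
By reflection, #{M_15 ≥ 8} = #{S_15 ≥ 8} + #{S_15 ≥ 9} = 576 + 576 = 1152.
#{M_15 ≥ 9} = #{S_15 ≥ 9} + #{S_15 ≥ 10} = 576 + 121 = 697.
#{M_15 = 8} = 1152 - 697 = 455.
P(M_15 = 8) = 455/32768 = 455/32768

Answer: 455/32768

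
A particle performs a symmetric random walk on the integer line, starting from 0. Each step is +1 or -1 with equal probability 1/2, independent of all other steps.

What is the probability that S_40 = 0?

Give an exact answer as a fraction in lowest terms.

To return to 0 after 40 steps: need exactly 20 steps of +1 and 20 of -1.
Favorable paths: C(40,20) = 137846528820
Total paths: 2^40 = 1099511627776
P = 137846528820/1099511627776 = 34461632205/274877906944

Answer: 34461632205/274877906944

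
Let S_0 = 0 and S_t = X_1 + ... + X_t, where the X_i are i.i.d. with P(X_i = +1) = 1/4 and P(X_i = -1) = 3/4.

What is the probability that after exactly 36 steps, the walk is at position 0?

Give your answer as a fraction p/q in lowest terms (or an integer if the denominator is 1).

To be at 0 after 36 steps: need exactly 18 steps of +1 and 18 of -1.
Number of such sequences: C(36,18) = 9075135300
Each has probability (1/4)^18 · (3/4)^18 = 387420489/4722366482869645213696
P = 9075135300 · 387420489/4722366482869645213696 = 878973338916790425/1180591620717411303424

Answer: 878973338916790425/1180591620717411303424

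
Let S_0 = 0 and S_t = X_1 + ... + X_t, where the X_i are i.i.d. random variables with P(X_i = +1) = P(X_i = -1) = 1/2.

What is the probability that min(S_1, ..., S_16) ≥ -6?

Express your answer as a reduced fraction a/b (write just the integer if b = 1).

Let f(t,s) = #length-t paths at position s with S_1..S_t all ≥ -6.
f(t,s) = f(t-1,s-1) + f(t-1,s+1) for s ≥ -6; f(t,s) = 0 for s < -6.
t=0: f(0,0)=1
t=1: f(1,-1)=1 f(1,1)=1
t=2: f(2,-2)=1 f(2,0)=2 f(2,2)=1
t=3: f(3,-3)=1 f(3,-1)=3 f(3,1)=3 f(3,3)=1
t=4: f(4,-4)=1 f(4,-2)=4 f(4,0)=6 f(4,2)=4 f(4,4)=1
t=5: f(5,-5)=1 f(5,-3)=5 f(5,-1)=10 f(5,1)=10 f(5,3)=5 f(5,5)=1
t=6: f(6,-6)=1 f(6,-4)=6 f(6,-2)=15 f(6,0)=20 f(6,2)=15 f(6,4)=6 f(6,6)=1
t=7: f(7,-5)=7 f(7,-3)=21 f(7,-1)=35 f(7,1)=35 f(7,3)=21 f(7,5)=7 f(7,7)=1
t=8: f(8,-6)=7 f(8,-4)=28 f(8,-2)=56 f(8,0)=70 f(8,2)=56 f(8,4)=28 f(8,6)=8 f(8,8)=1
t=9: f(9,-5)=35 f(9,-3)=84 f(9,-1)=126 f(9,1)=126 f(9,3)=84 f(9,5)=36 f(9,7)=9 f(9,9)=1
t=10: f(10,-6)=35 f(10,-4)=119 f(10,-2)=210 f(10,0)=252 f(10,2)=210 f(10,4)=120 f(10,6)=45 f(10,8)=10 f(10,10)=1
t=11: f(11,-5)=154 f(11,-3)=329 f(11,-1)=462 f(11,1)=462 f(11,3)=330 f(11,5)=165 f(11,7)=55 f(11,9)=11 f(11,11)=1
t=12: f(12,-6)=154 f(12,-4)=483 f(12,-2)=791 f(12,0)=924 f(12,2)=792 f(12,4)=495 f(12,6)=220 f(12,8)=66 f(12,10)=12 f(12,12)=1
t=13: f(13,-5)=637 f(13,-3)=1274 f(13,-1)=1715 f(13,1)=1716 f(13,3)=1287 f(13,5)=715 f(13,7)=286 f(13,9)=78 f(13,11)=13 f(13,13)=1
t=14: f(14,-6)=637 f(14,-4)=1911 f(14,-2)=2989 f(14,0)=3431 f(14,2)=3003 f(14,4)=2002 f(14,6)=1001 f(14,8)=364 f(14,10)=91 f(14,12)=14 f(14,14)=1
t=15: f(15,-5)=2548 f(15,-3)=4900 f(15,-1)=6420 f(15,1)=6434 f(15,3)=5005 f(15,5)=3003 f(15,7)=1365 f(15,9)=455 f(15,11)=105 f(15,13)=15 f(15,15)=1
t=16: f(16,-6)=2548 f(16,-4)=7448 f(16,-2)=11320 f(16,0)=12854 f(16,2)=11439 f(16,4)=8008 f(16,6)=4368 f(16,8)=1820 f(16,10)=560 f(16,12)=120 f(16,14)=16 f(16,16)=1
Σ_s f(16,s) = 60502
P = 60502/65536 = 30251/32768

Answer: 30251/32768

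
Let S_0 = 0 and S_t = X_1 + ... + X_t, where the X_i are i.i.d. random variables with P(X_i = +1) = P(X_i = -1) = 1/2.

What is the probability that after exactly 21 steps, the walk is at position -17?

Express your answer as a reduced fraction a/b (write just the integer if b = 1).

Answer: 105/1048576

Derivation:
To reach position -17 after 21 steps: need 2 steps of +1 and 19 of -1.
Favorable paths: C(21,2) = 210
Total paths: 2^21 = 2097152
P = 210/2097152 = 105/1048576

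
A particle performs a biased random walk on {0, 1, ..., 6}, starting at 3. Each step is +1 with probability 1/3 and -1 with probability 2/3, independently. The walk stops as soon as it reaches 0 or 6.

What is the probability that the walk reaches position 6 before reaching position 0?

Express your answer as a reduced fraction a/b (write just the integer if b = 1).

Answer: 1/9

Derivation:
Biased walk: p = 1/3, q = 2/3, r = q/p = 2
Gambler's ruin: P(hit 6 before 0 | start at 3) = (1 - r^a)/(1 - r^N)
r^3 = 8; r^6 = 64
P = (1 - 8) / (1 - 64) = -7 / -63 = 1/9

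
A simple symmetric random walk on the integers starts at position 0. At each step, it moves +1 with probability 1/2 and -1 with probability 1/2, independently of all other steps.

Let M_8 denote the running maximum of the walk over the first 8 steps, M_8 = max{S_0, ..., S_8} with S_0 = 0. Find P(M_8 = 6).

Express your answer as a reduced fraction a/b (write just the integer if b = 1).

Let M_8 = max(S_0,...,S_8). Use the reflection principle: for j ≥ 1, #{paths with M_8 ≥ j} = #{S_8 ≥ j} + #{S_8 ≥ j+1}.
By reflection, #{M_8 ≥ 6} = #{S_8 ≥ 6} + #{S_8 ≥ 7} = 9 + 1 = 10.
#{M_8 ≥ 7} = #{S_8 ≥ 7} + #{S_8 ≥ 8} = 1 + 1 = 2.
#{M_8 = 6} = 10 - 2 = 8.
P(M_8 = 6) = 8/256 = 1/32

Answer: 1/32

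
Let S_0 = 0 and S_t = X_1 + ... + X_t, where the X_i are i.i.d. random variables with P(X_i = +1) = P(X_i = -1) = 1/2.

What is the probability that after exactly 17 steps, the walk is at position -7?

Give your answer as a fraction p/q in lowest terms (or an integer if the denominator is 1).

Answer: 1547/32768

Derivation:
To reach position -7 after 17 steps: need 5 steps of +1 and 12 of -1.
Favorable paths: C(17,5) = 6188
Total paths: 2^17 = 131072
P = 6188/131072 = 1547/32768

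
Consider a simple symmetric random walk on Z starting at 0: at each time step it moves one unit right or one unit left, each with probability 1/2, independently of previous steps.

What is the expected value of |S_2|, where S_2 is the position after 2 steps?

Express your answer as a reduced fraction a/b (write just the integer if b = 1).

Answer: 1

Derivation:
S_2 takes values m ≡ 0 (mod 2) with |m| ≤ 2; P(S_2=m) = C(2,(2+m)/2)/2^2.
Total paths: 2^2 = 4
Distribution: P(S=-2)=1/4, P(S=0)=2/4, P(S=2)=1/4
E[|S_2|] = Σ_m |m|·P(S_2=m) = 4/4 = 1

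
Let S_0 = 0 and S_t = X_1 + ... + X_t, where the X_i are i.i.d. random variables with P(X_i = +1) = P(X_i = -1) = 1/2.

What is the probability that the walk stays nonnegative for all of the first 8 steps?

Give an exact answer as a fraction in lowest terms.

Answer: 35/128

Derivation:
Let f(t,s) = #length-t paths at position s with S_1..S_t all ≥ 0.
f(t,s) = f(t-1,s-1) + f(t-1,s+1) for s ≥ 0; f(t,s) = 0 for s < 0.
t=0: f(0,0)=1
t=1: f(1,1)=1
t=2: f(2,0)=1 f(2,2)=1
t=3: f(3,1)=2 f(3,3)=1
t=4: f(4,0)=2 f(4,2)=3 f(4,4)=1
t=5: f(5,1)=5 f(5,3)=4 f(5,5)=1
t=6: f(6,0)=5 f(6,2)=9 f(6,4)=5 f(6,6)=1
t=7: f(7,1)=14 f(7,3)=14 f(7,5)=6 f(7,7)=1
t=8: f(8,0)=14 f(8,2)=28 f(8,4)=20 f(8,6)=7 f(8,8)=1
Σ_s f(8,s) = 70
P = 70/256 = 35/128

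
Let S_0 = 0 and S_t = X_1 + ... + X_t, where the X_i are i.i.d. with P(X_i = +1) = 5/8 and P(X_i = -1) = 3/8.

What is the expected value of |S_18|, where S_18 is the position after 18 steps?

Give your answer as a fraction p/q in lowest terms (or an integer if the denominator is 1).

S_18 takes values m ≡ 0 (mod 2) with |m| ≤ 18; P(S_18=m) = C(18,(18+m)/2) · (5/8)^((18+m)/2) · (3/8)^((18-m)/2).
Distribution: P(S=-18)=387420489/18014398509481984, P(S=-16)=5811307335/9007199254740992, P(S=-14)=164653707825/18014398509481984, P(S=-12)=91474282125/1125899906842624, P(S=-10)=2286857053125/4503599627370496, P(S=-8)=5335999790625/2251799813685248, P(S=-6)=38537776265625/4503599627370496, P(S=-4)=27526983046875/1125899906842624, P(S=-2)=504661355859375/9007199254740992, P(S=0)=467279033203125/4503599627370496, P(S=2)=1401837099609375/9007199254740992, P(S=4)=212399560546875/1125899906842624, P(S=6)=825998291015625/4503599627370496, P(S=8)=317691650390625/2251799813685248, P(S=10)=378204345703125/4503599627370496, P(S=12)=42022705078125/1125899906842624, P(S=14)=210113525390625/18014398509481984, P(S=16)=20599365234375/9007199254740992, P(S=18)=3814697265625/18014398509481984
E[|S_18|] = Σ_m |m|·P(S_18=m) = 11422678758338259/2251799813685248

Answer: 11422678758338259/2251799813685248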